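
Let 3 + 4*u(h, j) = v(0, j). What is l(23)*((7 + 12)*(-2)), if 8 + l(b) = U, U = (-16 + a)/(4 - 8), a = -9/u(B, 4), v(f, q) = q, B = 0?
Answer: -190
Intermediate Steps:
u(h, j) = -¾ + j/4
a = -36 (a = -9/(-¾ + (¼)*4) = -9/(-¾ + 1) = -9/¼ = -9*4 = -36)
U = 13 (U = (-16 - 36)/(4 - 8) = -52/(-4) = -52*(-¼) = 13)
l(b) = 5 (l(b) = -8 + 13 = 5)
l(23)*((7 + 12)*(-2)) = 5*((7 + 12)*(-2)) = 5*(19*(-2)) = 5*(-38) = -190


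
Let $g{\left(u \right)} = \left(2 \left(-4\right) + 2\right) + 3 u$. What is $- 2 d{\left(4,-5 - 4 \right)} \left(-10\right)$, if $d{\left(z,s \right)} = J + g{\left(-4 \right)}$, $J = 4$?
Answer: $-280$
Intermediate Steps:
$g{\left(u \right)} = -6 + 3 u$ ($g{\left(u \right)} = \left(-8 + 2\right) + 3 u = -6 + 3 u$)
$d{\left(z,s \right)} = -14$ ($d{\left(z,s \right)} = 4 + \left(-6 + 3 \left(-4\right)\right) = 4 - 18 = -14$)
$- 2 d{\left(4,-5 - 4 \right)} \left(-10\right) = \left(-2\right) \left(-14\right) \left(-10\right) = 28 \left(-10\right) = -280$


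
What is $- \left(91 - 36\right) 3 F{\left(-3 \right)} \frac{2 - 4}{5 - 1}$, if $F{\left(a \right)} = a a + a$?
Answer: $495$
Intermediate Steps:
$F{\left(a \right)} = a + a^{2}$ ($F{\left(a \right)} = a^{2} + a = a + a^{2}$)
$- \left(91 - 36\right) 3 F{\left(-3 \right)} \frac{2 - 4}{5 - 1} = - \left(91 - 36\right) 3 \left(- 3 \left(1 - 3\right)\right) \frac{2 - 4}{5 - 1} = - 55 \cdot 3 \left(\left(-3\right) \left(-2\right)\right) \left(- \frac{2}{4}\right) = - 55 \cdot 3 \cdot 6 \left(\left(-2\right) \frac{1}{4}\right) = - 55 \cdot 18 \left(- \frac{1}{2}\right) = - 55 \left(-9\right) = \left(-1\right) \left(-495\right) = 495$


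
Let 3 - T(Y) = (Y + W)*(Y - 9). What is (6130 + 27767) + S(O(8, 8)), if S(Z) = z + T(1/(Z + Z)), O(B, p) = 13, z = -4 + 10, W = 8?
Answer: 22969153/676 ≈ 33978.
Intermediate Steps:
T(Y) = 3 - (-9 + Y)*(8 + Y) (T(Y) = 3 - (Y + 8)*(Y - 9) = 3 - (8 + Y)*(-9 + Y) = 3 - (-9 + Y)*(8 + Y))
z = 6
S(Z) = 81 + 1/(2*Z) - 1/(4*Z²) (S(Z) = 6 + (75 + 1/(Z + Z) - (1/(Z + Z))²) = 6 + (75 + 1/(2*Z) - (1/(2*Z))²) = 6 + (75 + 1/(2*Z) - 1/(4*Z²)) = 81 + 1/(2*Z) - 1/(4*Z²))
(6130 + 27767) + S(O(8, 8)) = (6130 + 27767) + (81 + (½)/13 - ¼/13²) = 33897 + (81 + (½)*(1/13) - ¼*1/169) = 33897 + (81 + 1/26 - 1/676) = 33897 + 54781/676 = 22969153/676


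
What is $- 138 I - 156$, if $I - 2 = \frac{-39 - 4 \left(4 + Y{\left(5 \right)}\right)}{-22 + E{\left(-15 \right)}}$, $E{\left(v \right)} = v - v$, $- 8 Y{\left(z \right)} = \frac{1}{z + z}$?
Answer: $- \frac{170871}{220} \approx -776.69$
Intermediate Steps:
$Y{\left(z \right)} = - \frac{1}{16 z}$ ($Y{\left(z \right)} = - \frac{1}{8 \left(z + z\right)} = - \frac{1}{8 \cdot 2 z} = - \frac{\frac{1}{2} \frac{1}{z}}{8} = - \frac{1}{16 z}$)
$E{\left(v \right)} = 0$
$I = \frac{1979}{440}$ ($I = 2 + \frac{-39 - 4 \left(4 - \frac{1}{16 \cdot 5}\right)}{-22 + 0} = 2 + \frac{-39 - 4 \left(4 - \frac{1}{80}\right)}{-22} = 2 + \left(-39 - 4 \left(4 - \frac{1}{80}\right)\right) \left(- \frac{1}{22}\right) = 2 + \left(-39 - \frac{319}{20}\right) \left(- \frac{1}{22}\right) = 2 - - \frac{1099}{440} = 2 + \frac{1099}{440} = \frac{1979}{440} \approx 4.4977$)
$- 138 I - 156 = \left(-138\right) \frac{1979}{440} - 156 = - \frac{136551}{220} - 156 = - \frac{170871}{220}$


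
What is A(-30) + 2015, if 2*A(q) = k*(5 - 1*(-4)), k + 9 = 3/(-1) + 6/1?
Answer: 1988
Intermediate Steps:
k = -6 (k = -9 + (3/(-1) + 6/1) = -9 + (3*(-1) + 6*1) = -9 + (-3 + 6) = -9 + 3 = -6)
A(q) = -27 (A(q) = (-6*(5 - 1*(-4)))/2 = (-6*(5 + 4))/2 = (-6*9)/2 = (½)*(-54) = -27)
A(-30) + 2015 = -27 + 2015 = 1988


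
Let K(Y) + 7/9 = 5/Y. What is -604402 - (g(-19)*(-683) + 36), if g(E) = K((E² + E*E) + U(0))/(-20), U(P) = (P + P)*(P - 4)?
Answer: -78549341333/129960 ≈ -6.0441e+5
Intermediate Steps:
U(P) = 2*P*(-4 + P) (U(P) = (2*P)*(-4 + P) = 2*P*(-4 + P))
K(Y) = -7/9 + 5/Y
g(E) = 7/180 - 1/(8*E²) (g(E) = (-7/9 + 5/((E² + E*E) + 2*0*(-4 + 0)))/(-20) = (-7/9 + 5/((E² + E²) + 2*0*(-4)))*(-1/20) = (-7/9 + 5/(2*E² + 0))*(-1/20) = (-7/9 + 5/((2*E²)))*(-1/20) = (-7/9 + 5*(1/(2*E²)))*(-1/20) = (-7/9 + 5/(2*E²))*(-1/20) = 7/180 - 1/(8*E²))
-604402 - (g(-19)*(-683) + 36) = -604402 - ((7/180 - ⅛/(-19)²)*(-683) + 36) = -604402 - ((7/180 - ⅛*1/361)*(-683) + 36) = -604402 - ((7/180 - 1/2888)*(-683) + 36) = -604402 - ((5009/129960)*(-683) + 36) = -604402 - (-3421147/129960 + 36) = -604402 - 1*1257413/129960 = -604402 - 1257413/129960 = -78549341333/129960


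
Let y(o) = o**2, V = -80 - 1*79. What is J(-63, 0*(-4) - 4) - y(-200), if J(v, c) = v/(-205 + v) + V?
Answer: -10762549/268 ≈ -40159.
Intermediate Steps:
V = -159 (V = -80 - 79 = -159)
J(v, c) = -159 + v/(-205 + v) (J(v, c) = v/(-205 + v) - 159 = -159 + v/(-205 + v))
J(-63, 0*(-4) - 4) - y(-200) = (32595 - 158*(-63))/(-205 - 63) - 1*(-200)**2 = (32595 + 9954)/(-268) - 1*40000 = -1/268*42549 - 40000 = -42549/268 - 40000 = -10762549/268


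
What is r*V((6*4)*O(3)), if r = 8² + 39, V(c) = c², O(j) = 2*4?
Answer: 3796992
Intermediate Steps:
O(j) = 8
r = 103 (r = 64 + 39 = 103)
r*V((6*4)*O(3)) = 103*((6*4)*8)² = 103*(24*8)² = 103*192² = 103*36864 = 3796992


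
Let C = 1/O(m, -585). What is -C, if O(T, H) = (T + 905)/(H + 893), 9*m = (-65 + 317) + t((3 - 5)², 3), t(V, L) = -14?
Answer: -2772/8383 ≈ -0.33067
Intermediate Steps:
m = 238/9 (m = ((-65 + 317) - 14)/9 = (252 - 14)/9 = (⅑)*238 = 238/9 ≈ 26.444)
O(T, H) = (905 + T)/(893 + H)
C = 2772/8383 (C = 1/((905 + 238/9)/(893 - 585)) = 1/((8383/9)/308) = 1/((1/308)*(8383/9)) = 1/(8383/2772) = 2772/8383 ≈ 0.33067)
-C = -1*2772/8383 = -2772/8383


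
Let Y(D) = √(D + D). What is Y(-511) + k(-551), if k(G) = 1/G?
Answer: -1/551 + I*√1022 ≈ -0.0018149 + 31.969*I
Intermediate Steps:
Y(D) = √2*√D (Y(D) = √(2*D) = √2*√D)
Y(-511) + k(-551) = √2*√(-511) + 1/(-551) = √2*(I*√511) - 1/551 = I*√1022 - 1/551 = -1/551 + I*√1022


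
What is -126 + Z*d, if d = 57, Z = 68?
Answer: 3750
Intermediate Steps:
-126 + Z*d = -126 + 68*57 = -126 + 3876 = 3750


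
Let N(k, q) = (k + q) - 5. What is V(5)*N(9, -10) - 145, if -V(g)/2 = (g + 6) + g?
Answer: 47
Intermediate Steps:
N(k, q) = -5 + k + q
V(g) = -12 - 4*g (V(g) = -2*((g + 6) + g) = -2*((6 + g) + g) = -2*(6 + 2*g) = -12 - 4*g)
V(5)*N(9, -10) - 145 = (-12 - 4*5)*(-5 + 9 - 10) - 145 = (-12 - 20)*(-6) - 145 = -32*(-6) - 145 = 192 - 145 = 47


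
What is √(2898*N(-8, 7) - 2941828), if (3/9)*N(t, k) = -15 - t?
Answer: I*√3002686 ≈ 1732.8*I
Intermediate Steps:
N(t, k) = -45 - 3*t (N(t, k) = 3*(-15 - t) = -45 - 3*t)
√(2898*N(-8, 7) - 2941828) = √(2898*(-45 - 3*(-8)) - 2941828) = √(2898*(-45 + 24) - 2941828) = √(2898*(-21) - 2941828) = √(-60858 - 2941828) = √(-3002686) = I*√3002686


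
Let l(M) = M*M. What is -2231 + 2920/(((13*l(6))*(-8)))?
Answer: -1044473/468 ≈ -2231.8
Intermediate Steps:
l(M) = M²
-2231 + 2920/(((13*l(6))*(-8))) = -2231 + 2920/(((13*6²)*(-8))) = -2231 + 2920/(((13*36)*(-8))) = -2231 + 2920/((468*(-8))) = -2231 + 2920/(-3744) = -2231 + 2920*(-1/3744) = -2231 - 365/468 = -1044473/468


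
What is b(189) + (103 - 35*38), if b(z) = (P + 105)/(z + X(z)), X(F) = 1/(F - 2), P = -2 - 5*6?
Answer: -43353437/35344 ≈ -1226.6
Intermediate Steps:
P = -32 (P = -2 - 30 = -32)
X(F) = 1/(-2 + F)
b(z) = 73/(z + 1/(-2 + z)) (b(z) = (-32 + 105)/(z + 1/(-2 + z)) = 73/(z + 1/(-2 + z)))
b(189) + (103 - 35*38) = 73*(-2 + 189)/(1 + 189*(-2 + 189)) + (103 - 35*38) = 73*187/(1 + 189*187) + (103 - 1330) = 73*187/(1 + 35343) - 1227 = 73*187/35344 - 1227 = 73*(1/35344)*187 - 1227 = 13651/35344 - 1227 = -43353437/35344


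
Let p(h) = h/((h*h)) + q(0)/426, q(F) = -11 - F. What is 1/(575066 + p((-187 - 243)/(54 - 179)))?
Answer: 9159/5267031920 ≈ 1.7389e-6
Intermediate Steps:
p(h) = -11/426 + 1/h (p(h) = h/((h*h)) + (-11 - 1*0)/426 = h/(h**2) + (-11 + 0)*(1/426) = h/h**2 - 11*1/426 = 1/h - 11/426 = -11/426 + 1/h)
1/(575066 + p((-187 - 243)/(54 - 179))) = 1/(575066 + (-11/426 + 1/((-187 - 243)/(54 - 179)))) = 1/(575066 + (-11/426 + 1/(-430/(-125)))) = 1/(575066 + (-11/426 + 1/(-430*(-1/125)))) = 1/(575066 + (-11/426 + 1/(86/25))) = 1/(575066 + (-11/426 + 25/86)) = 1/(575066 + 2426/9159) = 1/(5267031920/9159) = 9159/5267031920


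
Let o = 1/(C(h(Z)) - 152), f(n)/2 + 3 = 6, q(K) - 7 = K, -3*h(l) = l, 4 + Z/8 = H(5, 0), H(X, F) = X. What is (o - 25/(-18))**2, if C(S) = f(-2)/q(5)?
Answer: 6315169/3305124 ≈ 1.9107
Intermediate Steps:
Z = 8 (Z = -32 + 8*5 = -32 + 40 = 8)
h(l) = -l/3
q(K) = 7 + K
f(n) = 6 (f(n) = -6 + 2*6 = -6 + 12 = 6)
C(S) = 1/2 (C(S) = 6/(7 + 5) = 6/12 = 6*(1/12) = 1/2)
o = -2/303 (o = 1/(1/2 - 152) = 1/(-303/2) = -2/303 ≈ -0.0066007)
(o - 25/(-18))**2 = (-2/303 - 25/(-18))**2 = (-2/303 - 25*(-1/18))**2 = (-2/303 + 25/18)**2 = (2513/1818)**2 = 6315169/3305124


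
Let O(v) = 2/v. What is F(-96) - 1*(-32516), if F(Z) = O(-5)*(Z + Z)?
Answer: 162964/5 ≈ 32593.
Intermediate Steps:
F(Z) = -4*Z/5 (F(Z) = (2/(-5))*(Z + Z) = (2*(-1/5))*(2*Z) = -4*Z/5)
F(-96) - 1*(-32516) = -4/5*(-96) - 1*(-32516) = 384/5 + 32516 = 162964/5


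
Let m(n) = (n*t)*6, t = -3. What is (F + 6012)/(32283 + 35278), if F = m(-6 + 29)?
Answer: 5598/67561 ≈ 0.082858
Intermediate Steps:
m(n) = -18*n (m(n) = (n*(-3))*6 = -3*n*6 = -18*n)
F = -414 (F = -18*(-6 + 29) = -18*23 = -414)
(F + 6012)/(32283 + 35278) = (-414 + 6012)/(32283 + 35278) = 5598/67561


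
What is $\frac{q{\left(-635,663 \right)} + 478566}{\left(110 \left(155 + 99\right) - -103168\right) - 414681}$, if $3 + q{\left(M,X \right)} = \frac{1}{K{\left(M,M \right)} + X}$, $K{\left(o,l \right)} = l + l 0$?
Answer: $- \frac{13399765}{7940044} \approx -1.6876$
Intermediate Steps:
$K{\left(o,l \right)} = l$ ($K{\left(o,l \right)} = l + 0 = l$)
$q{\left(M,X \right)} = -3 + \frac{1}{M + X}$
$\frac{q{\left(-635,663 \right)} + 478566}{\left(110 \left(155 + 99\right) - -103168\right) - 414681} = \frac{\frac{1 - -1905 - 1989}{-635 + 663} + 478566}{\left(110 \left(155 + 99\right) - -103168\right) - 414681} = \frac{\frac{1 + 1905 - 1989}{28} + 478566}{\left(110 \cdot 254 + 103168\right) - 414681} = \frac{\frac{1}{28} \left(-83\right) + 478566}{\left(27940 + 103168\right) - 414681} = \frac{- \frac{83}{28} + 478566}{131108 - 414681} = \frac{13399765}{28 \left(-283573\right)} = \frac{13399765}{28} \left(- \frac{1}{283573}\right) = - \frac{13399765}{7940044}$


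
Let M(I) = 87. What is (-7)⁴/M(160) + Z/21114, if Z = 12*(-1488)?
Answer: 303341/11339 ≈ 26.752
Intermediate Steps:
Z = -17856
(-7)⁴/M(160) + Z/21114 = (-7)⁴/87 - 17856/21114 = 2401*(1/87) - 17856*1/21114 = 2401/87 - 992/1173 = 303341/11339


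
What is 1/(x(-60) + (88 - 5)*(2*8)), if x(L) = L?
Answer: 1/1268 ≈ 0.00078864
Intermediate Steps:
1/(x(-60) + (88 - 5)*(2*8)) = 1/(-60 + (88 - 5)*(2*8)) = 1/(-60 + 83*16) = 1/(-60 + 1328) = 1/1268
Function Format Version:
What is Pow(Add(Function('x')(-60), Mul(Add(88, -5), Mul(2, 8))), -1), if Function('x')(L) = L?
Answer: Rational(1, 1268) ≈ 0.00078864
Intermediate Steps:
Pow(Add(Function('x')(-60), Mul(Add(88, -5), Mul(2, 8))), -1) = Pow(Add(-60, Mul(Add(88, -5), Mul(2, 8))), -1) = Pow(Add(-60, Mul(83, 16)), -1) = Pow(Add(-60, 1328), -1) = Pow(1268, -1) = Rational(1, 1268)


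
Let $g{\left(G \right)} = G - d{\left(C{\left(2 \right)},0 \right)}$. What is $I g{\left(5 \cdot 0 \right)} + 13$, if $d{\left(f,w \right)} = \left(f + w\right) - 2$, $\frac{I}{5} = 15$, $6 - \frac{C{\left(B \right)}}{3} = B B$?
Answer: $-287$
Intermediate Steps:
$C{\left(B \right)} = 18 - 3 B^{2}$ ($C{\left(B \right)} = 18 - 3 B B = 18 - 3 B^{2}$)
$I = 75$ ($I = 5 \cdot 15 = 75$)
$d{\left(f,w \right)} = -2 + f + w$
$g{\left(G \right)} = -4 + G$ ($g{\left(G \right)} = G - \left(-2 + \left(18 - 3 \cdot 2^{2}\right) + 0\right) = G - \left(-2 + \left(18 - 12\right) + 0\right) = G - \left(-2 + 6 + 0\right) = G - 4 = -4 + G$)
$I g{\left(5 \cdot 0 \right)} + 13 = 75 \left(-4 + 5 \cdot 0\right) + 13 = 75 \left(-4 + 0\right) + 13 = 75 \left(-4\right) + 13 = -300 + 13 = -287$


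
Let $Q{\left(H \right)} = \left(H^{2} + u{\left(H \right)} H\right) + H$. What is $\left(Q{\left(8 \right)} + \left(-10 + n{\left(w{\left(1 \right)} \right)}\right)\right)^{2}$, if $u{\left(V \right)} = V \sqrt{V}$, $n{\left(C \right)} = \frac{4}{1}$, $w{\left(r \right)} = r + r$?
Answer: $37124 + 16896 \sqrt{2} \approx 61019.0$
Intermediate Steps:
$w{\left(r \right)} = 2 r$
$n{\left(C \right)} = 4$ ($n{\left(C \right)} = 4 \cdot 1 = 4$)
$u{\left(V \right)} = V^{\frac{3}{2}}$
$Q{\left(H \right)} = H + H^{2} + H^{\frac{5}{2}}$ ($Q{\left(H \right)} = \left(H^{2} + H^{\frac{3}{2}} H\right) + H = \left(H^{2} + H^{\frac{5}{2}}\right) + H = H + H^{2} + H^{\frac{5}{2}}$)
$\left(Q{\left(8 \right)} + \left(-10 + n{\left(w{\left(1 \right)} \right)}\right)\right)^{2} = \left(8 \left(1 + 8 + 8^{\frac{3}{2}}\right) + \left(-10 + 4\right)\right)^{2} = \left(8 \left(1 + 8 + 16 \sqrt{2}\right) - 6\right)^{2} = \left(8 \left(9 + 16 \sqrt{2}\right) - 6\right)^{2} = \left(\left(72 + 128 \sqrt{2}\right) - 6\right)^{2} = \left(66 + 128 \sqrt{2}\right)^{2}$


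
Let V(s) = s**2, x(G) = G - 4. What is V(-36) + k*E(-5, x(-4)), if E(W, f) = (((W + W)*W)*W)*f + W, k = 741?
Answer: 1479591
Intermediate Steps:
x(G) = -4 + G
E(W, f) = W + 2*f*W**3 (E(W, f) = (((2*W)*W)*W)*f + W = ((2*W**2)*W)*f + W = (2*W**3)*f + W = 2*f*W**3 + W = W + 2*f*W**3)
V(-36) + k*E(-5, x(-4)) = (-36)**2 + 741*(-5 + 2*(-4 - 4)*(-5)**3) = 1296 + 741*(-5 + 2*(-8)*(-125)) = 1296 + 741*(-5 + 2000) = 1296 + 741*1995 = 1296 + 1478295 = 1479591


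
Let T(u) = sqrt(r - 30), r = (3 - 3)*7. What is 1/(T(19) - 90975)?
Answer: -6065/551763377 - I*sqrt(30)/8276450655 ≈ -1.0992e-5 - 6.6178e-10*I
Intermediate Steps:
r = 0 (r = 0*7 = 0)
T(u) = I*sqrt(30) (T(u) = sqrt(0 - 30) = sqrt(-30) = I*sqrt(30))
1/(T(19) - 90975) = 1/(I*sqrt(30) - 90975) = 1/(-90975 + I*sqrt(30))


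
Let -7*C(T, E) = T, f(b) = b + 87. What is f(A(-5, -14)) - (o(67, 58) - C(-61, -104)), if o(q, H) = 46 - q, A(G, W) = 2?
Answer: 831/7 ≈ 118.71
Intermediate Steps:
f(b) = 87 + b
C(T, E) = -T/7
f(A(-5, -14)) - (o(67, 58) - C(-61, -104)) = (87 + 2) - ((46 - 1*67) - (-1)*(-61)/7) = 89 - ((46 - 67) - 1*61/7) = 89 - (-21 - 61/7) = 89 - 1*(-208/7) = 89 + 208/7 = 831/7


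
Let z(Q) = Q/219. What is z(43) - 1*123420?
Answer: -27028937/219 ≈ -1.2342e+5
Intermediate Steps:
z(Q) = Q/219 (z(Q) = Q*(1/219) = Q/219)
z(43) - 1*123420 = (1/219)*43 - 1*123420 = 43/219 - 123420 = -27028937/219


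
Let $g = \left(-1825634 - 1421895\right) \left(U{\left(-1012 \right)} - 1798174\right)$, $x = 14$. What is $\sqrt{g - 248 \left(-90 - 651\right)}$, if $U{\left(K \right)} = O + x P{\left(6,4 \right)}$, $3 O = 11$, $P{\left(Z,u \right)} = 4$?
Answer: $\frac{\sqrt{52554857639253}}{3} \approx 2.4165 \cdot 10^{6}$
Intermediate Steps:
$O = \frac{11}{3}$ ($O = \frac{1}{3} \cdot 11 = \frac{11}{3} \approx 3.6667$)
$U{\left(K \right)} = \frac{179}{3}$ ($U{\left(K \right)} = \frac{11}{3} + 14 \cdot 4 = \frac{11}{3} + 56 = \frac{179}{3}$)
$g = \frac{17518285328447}{3}$ ($g = \left(-1825634 - 1421895\right) \left(\frac{179}{3} - 1798174\right) = \left(-3247529\right) \left(- \frac{5394343}{3}\right) = \frac{17518285328447}{3} \approx 5.8394 \cdot 10^{12}$)
$\sqrt{g - 248 \left(-90 - 651\right)} = \sqrt{\frac{17518285328447}{3} - 248 \left(-90 - 651\right)} = \sqrt{\frac{17518285328447}{3} - -183768} = \sqrt{\frac{17518285328447}{3} + 183768} = \sqrt{\frac{17518285879751}{3}} = \frac{\sqrt{52554857639253}}{3}$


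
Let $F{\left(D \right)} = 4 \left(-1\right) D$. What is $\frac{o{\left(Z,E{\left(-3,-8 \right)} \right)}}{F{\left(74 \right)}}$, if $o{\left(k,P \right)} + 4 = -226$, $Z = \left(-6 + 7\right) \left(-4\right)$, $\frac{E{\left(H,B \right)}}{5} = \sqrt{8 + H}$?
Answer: $\frac{115}{148} \approx 0.77703$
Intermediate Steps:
$E{\left(H,B \right)} = 5 \sqrt{8 + H}$
$F{\left(D \right)} = - 4 D$
$Z = -4$ ($Z = 1 \left(-4\right) = -4$)
$o{\left(k,P \right)} = -230$ ($o{\left(k,P \right)} = -4 - 226 = -230$)
$\frac{o{\left(Z,E{\left(-3,-8 \right)} \right)}}{F{\left(74 \right)}} = - \frac{230}{\left(-4\right) 74} = - \frac{230}{-296} = \left(-230\right) \left(- \frac{1}{296}\right) = \frac{115}{148}$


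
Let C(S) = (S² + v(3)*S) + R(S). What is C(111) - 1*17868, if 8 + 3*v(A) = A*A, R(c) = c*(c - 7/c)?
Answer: 6804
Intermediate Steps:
v(A) = -8/3 + A²/3 (v(A) = -8/3 + (A*A)/3 = -8/3 + A²/3)
C(S) = -7 + 2*S² + S/3 (C(S) = (S² + (-8/3 + (⅓)*3²)*S) + (-7 + S²) = (S² + (-8/3 + (⅓)*9)*S) + (-7 + S²) = (S² + (-8/3 + 3)*S) + (-7 + S²) = (S² + S/3) + (-7 + S²) = -7 + 2*S² + S/3)
C(111) - 1*17868 = (-7 + 2*111² + (⅓)*111) - 1*17868 = (-7 + 2*12321 + 37) - 17868 = (-7 + 24642 + 37) - 17868 = 24672 - 17868 = 6804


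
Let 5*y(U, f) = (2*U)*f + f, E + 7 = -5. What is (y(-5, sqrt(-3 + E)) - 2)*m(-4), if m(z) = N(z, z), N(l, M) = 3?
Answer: -6 - 27*I*sqrt(15)/5 ≈ -6.0 - 20.914*I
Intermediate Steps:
E = -12 (E = -7 - 5 = -12)
m(z) = 3
y(U, f) = f/5 + 2*U*f/5 (y(U, f) = ((2*U)*f + f)/5 = (2*U*f + f)/5 = (f + 2*U*f)/5 = f/5 + 2*U*f/5)
(y(-5, sqrt(-3 + E)) - 2)*m(-4) = (sqrt(-3 - 12)*(1 + 2*(-5))/5 - 2)*3 = (sqrt(-15)*(1 - 10)/5 - 2)*3 = ((1/5)*(I*sqrt(15))*(-9) - 2)*3 = (-9*I*sqrt(15)/5 - 2)*3 = (-2 - 9*I*sqrt(15)/5)*3 = -6 - 27*I*sqrt(15)/5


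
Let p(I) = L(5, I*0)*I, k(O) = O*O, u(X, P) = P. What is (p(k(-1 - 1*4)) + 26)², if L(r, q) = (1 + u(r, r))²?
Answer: 857476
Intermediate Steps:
L(r, q) = (1 + r)²
k(O) = O²
p(I) = 36*I (p(I) = (1 + 5)²*I = 6²*I = 36*I)
(p(k(-1 - 1*4)) + 26)² = (36*(-1 - 1*4)² + 26)² = (36*(-1 - 4)² + 26)² = (36*(-5)² + 26)² = (36*25 + 26)² = (900 + 26)² = 926² = 857476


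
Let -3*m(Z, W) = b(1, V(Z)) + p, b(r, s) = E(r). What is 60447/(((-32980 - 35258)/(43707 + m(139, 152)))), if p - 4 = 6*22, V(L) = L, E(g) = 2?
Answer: -879725489/22746 ≈ -38676.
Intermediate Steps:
b(r, s) = 2
p = 136 (p = 4 + 6*22 = 4 + 132 = 136)
m(Z, W) = -46 (m(Z, W) = -(2 + 136)/3 = -⅓*138 = -46)
60447/(((-32980 - 35258)/(43707 + m(139, 152)))) = 60447/(((-32980 - 35258)/(43707 - 46))) = 60447/((-68238/43661)) = 60447/((-68238*1/43661)) = 60447/(-68238/43661) = 60447*(-43661/68238) = -879725489/22746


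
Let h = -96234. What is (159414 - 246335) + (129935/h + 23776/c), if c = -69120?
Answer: -3011370678617/34644240 ≈ -86923.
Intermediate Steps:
(159414 - 246335) + (129935/h + 23776/c) = (159414 - 246335) + (129935/(-96234) + 23776/(-69120)) = -86921 + (129935*(-1/96234) + 23776*(-1/69120)) = -86921 + (-129935/96234 - 743/2160) = -86921 - 58693577/34644240 = -3011370678617/34644240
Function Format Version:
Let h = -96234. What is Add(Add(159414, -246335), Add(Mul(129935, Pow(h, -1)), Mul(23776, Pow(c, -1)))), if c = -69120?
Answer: Rational(-3011370678617, 34644240) ≈ -86923.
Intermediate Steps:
Add(Add(159414, -246335), Add(Mul(129935, Pow(h, -1)), Mul(23776, Pow(c, -1)))) = Add(Add(159414, -246335), Add(Mul(129935, Pow(-96234, -1)), Mul(23776, Pow(-69120, -1)))) = Add(-86921, Add(Mul(129935, Rational(-1, 96234)), Mul(23776, Rational(-1, 69120)))) = Add(-86921, Add(Rational(-129935, 96234), Rational(-743, 2160))) = Add(-86921, Rational(-58693577, 34644240)) = Rational(-3011370678617, 34644240)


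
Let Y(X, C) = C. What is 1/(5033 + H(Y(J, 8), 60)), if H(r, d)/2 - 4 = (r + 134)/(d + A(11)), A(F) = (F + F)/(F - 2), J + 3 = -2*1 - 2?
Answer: 281/1417799 ≈ 0.00019819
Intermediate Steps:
J = -7 (J = -3 + (-2*1 - 2) = -3 + (-2 - 2) = -3 - 4 = -7)
A(F) = 2*F/(-2 + F) (A(F) = (2*F)/(-2 + F) = 2*F/(-2 + F))
H(r, d) = 8 + 2*(134 + r)/(22/9 + d) (H(r, d) = 8 + 2*((r + 134)/(d + 2*11/(-2 + 11))) = 8 + 2*((134 + r)/(d + 2*11/9)) = 8 + 2*((134 + r)/(d + 2*11*(1/9))) = 8 + 2*((134 + r)/(d + 22/9)) = 8 + 2*((134 + r)/(22/9 + d)) = 8 + 2*(134 + r)/(22/9 + d))
1/(5033 + H(Y(J, 8), 60)) = 1/(5033 + 2*(1294 + 9*8 + 36*60)/(22 + 9*60)) = 1/(5033 + 2*(1294 + 72 + 2160)/(22 + 540)) = 1/(5033 + 2*3526/562) = 1/(5033 + 2*(1/562)*3526) = 1/(5033 + 3526/281) = 1/(1417799/281) = 281/1417799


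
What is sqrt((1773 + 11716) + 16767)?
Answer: 4*sqrt(1891) ≈ 173.94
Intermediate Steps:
sqrt((1773 + 11716) + 16767) = sqrt(13489 + 16767) = sqrt(30256) = 4*sqrt(1891)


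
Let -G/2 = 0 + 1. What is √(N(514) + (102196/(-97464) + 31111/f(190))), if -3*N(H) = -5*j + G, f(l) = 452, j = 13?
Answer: √75906189106253/917786 ≈ 9.4929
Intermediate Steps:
G = -2 (G = -2*(0 + 1) = -2*1 = -2)
N(H) = 67/3 (N(H) = -(-5*13 - 2)/3 = -(-65 - 2)/3 = -⅓*(-67) = 67/3)
√(N(514) + (102196/(-97464) + 31111/f(190))) = √(67/3 + (102196/(-97464) + 31111/452)) = √(67/3 + (102196*(-1/97464) + 31111*(1/452))) = √(67/3 + (-25549/24366 + 31111/452)) = √(67/3 + 373251239/5506716) = √(165411521/1835572) = √75906189106253/917786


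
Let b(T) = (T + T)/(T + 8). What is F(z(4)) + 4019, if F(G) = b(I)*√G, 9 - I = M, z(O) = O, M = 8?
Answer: 36175/9 ≈ 4019.4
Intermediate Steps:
I = 1 (I = 9 - 1*8 = 9 - 8 = 1)
b(T) = 2*T/(8 + T) (b(T) = (2*T)/(8 + T) = 2*T/(8 + T))
F(G) = 2*√G/9 (F(G) = (2*1/(8 + 1))*√G = (2*1/9)*√G = (2*1*(⅑))*√G = 2*√G/9)
F(z(4)) + 4019 = 2*√4/9 + 4019 = (2/9)*2 + 4019 = 4/9 + 4019 = 36175/9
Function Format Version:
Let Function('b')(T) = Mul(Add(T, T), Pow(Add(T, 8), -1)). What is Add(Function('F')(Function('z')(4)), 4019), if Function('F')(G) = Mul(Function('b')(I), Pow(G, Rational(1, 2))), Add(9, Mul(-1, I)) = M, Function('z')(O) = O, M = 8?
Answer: Rational(36175, 9) ≈ 4019.4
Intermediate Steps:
I = 1 (I = Add(9, Mul(-1, 8)) = Add(9, -8) = 1)
Function('b')(T) = Mul(2, T, Pow(Add(8, T), -1)) (Function('b')(T) = Mul(Mul(2, T), Pow(Add(8, T), -1)) = Mul(2, T, Pow(Add(8, T), -1)))
Function('F')(G) = Mul(Rational(2, 9), Pow(G, Rational(1, 2))) (Function('F')(G) = Mul(Mul(2, 1, Pow(Add(8, 1), -1)), Pow(G, Rational(1, 2))) = Mul(Mul(2, 1, Pow(9, -1)), Pow(G, Rational(1, 2))) = Mul(Mul(2, 1, Rational(1, 9)), Pow(G, Rational(1, 2))) = Mul(Rational(2, 9), Pow(G, Rational(1, 2))))
Add(Function('F')(Function('z')(4)), 4019) = Add(Mul(Rational(2, 9), Pow(4, Rational(1, 2))), 4019) = Add(Mul(Rational(2, 9), 2), 4019) = Add(Rational(4, 9), 4019) = Rational(36175, 9)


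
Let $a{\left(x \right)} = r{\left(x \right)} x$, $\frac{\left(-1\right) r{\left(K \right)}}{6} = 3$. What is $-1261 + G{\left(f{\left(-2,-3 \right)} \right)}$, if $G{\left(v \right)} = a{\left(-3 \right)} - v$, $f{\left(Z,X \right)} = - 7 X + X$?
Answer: $-1225$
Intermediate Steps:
$r{\left(K \right)} = -18$ ($r{\left(K \right)} = \left(-6\right) 3 = -18$)
$a{\left(x \right)} = - 18 x$
$f{\left(Z,X \right)} = - 6 X$
$G{\left(v \right)} = 54 - v$ ($G{\left(v \right)} = \left(-18\right) \left(-3\right) - v = 54 - v$)
$-1261 + G{\left(f{\left(-2,-3 \right)} \right)} = -1261 + \left(54 - \left(-6\right) \left(-3\right)\right) = -1261 + \left(54 - 18\right) = -1261 + 36 = -1225$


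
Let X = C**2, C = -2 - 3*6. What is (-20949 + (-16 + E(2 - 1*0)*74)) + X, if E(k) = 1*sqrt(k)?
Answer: -20565 + 74*sqrt(2) ≈ -20460.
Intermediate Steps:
E(k) = sqrt(k)
C = -20 (C = -2 - 18 = -20)
X = 400 (X = (-20)**2 = 400)
(-20949 + (-16 + E(2 - 1*0)*74)) + X = (-20949 + (-16 + sqrt(2 - 1*0)*74)) + 400 = (-20949 + (-16 + sqrt(2 + 0)*74)) + 400 = (-20949 + (-16 + sqrt(2)*74)) + 400 = (-20949 + (-16 + 74*sqrt(2))) + 400 = (-20965 + 74*sqrt(2)) + 400 = -20565 + 74*sqrt(2)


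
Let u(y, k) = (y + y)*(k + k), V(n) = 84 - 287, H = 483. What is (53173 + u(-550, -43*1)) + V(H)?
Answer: 147570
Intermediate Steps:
V(n) = -203
u(y, k) = 4*k*y (u(y, k) = (2*y)*(2*k) = 4*k*y)
(53173 + u(-550, -43*1)) + V(H) = (53173 + 4*(-43*1)*(-550)) - 203 = (53173 + 4*(-43)*(-550)) - 203 = (53173 + 94600) - 203 = 147773 - 203 = 147570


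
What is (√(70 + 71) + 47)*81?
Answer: 3807 + 81*√141 ≈ 4768.8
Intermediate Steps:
(√(70 + 71) + 47)*81 = (√141 + 47)*81 = (47 + √141)*81 = 3807 + 81*√141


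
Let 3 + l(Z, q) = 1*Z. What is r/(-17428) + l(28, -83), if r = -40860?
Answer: 119140/4357 ≈ 27.345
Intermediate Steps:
l(Z, q) = -3 + Z (l(Z, q) = -3 + 1*Z = -3 + Z)
r/(-17428) + l(28, -83) = -40860/(-17428) + (-3 + 28) = -40860*(-1/17428) + 25 = 10215/4357 + 25 = 119140/4357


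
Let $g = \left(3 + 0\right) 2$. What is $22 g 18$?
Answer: $2376$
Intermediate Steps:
$g = 6$ ($g = 3 \cdot 2 = 6$)
$22 g 18 = 22 \cdot 6 \cdot 18 = 132 \cdot 18 = 2376$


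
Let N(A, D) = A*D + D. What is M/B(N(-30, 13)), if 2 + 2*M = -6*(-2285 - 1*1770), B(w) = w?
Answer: -12164/377 ≈ -32.265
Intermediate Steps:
N(A, D) = D + A*D
M = 12164 (M = -1 + (-6*(-2285 - 1*1770))/2 = -1 + (-6*(-2285 - 1770))/2 = -1 + (-6*(-4055))/2 = -1 + (1/2)*24330 = -1 + 12165 = 12164)
M/B(N(-30, 13)) = 12164/((13*(1 - 30))) = 12164/((13*(-29))) = 12164/(-377) = 12164*(-1/377) = -12164/377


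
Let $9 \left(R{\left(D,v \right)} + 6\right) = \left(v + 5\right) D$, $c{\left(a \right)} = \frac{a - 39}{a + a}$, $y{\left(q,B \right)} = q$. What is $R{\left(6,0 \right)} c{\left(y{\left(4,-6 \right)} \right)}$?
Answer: $\frac{35}{3} \approx 11.667$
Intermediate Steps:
$c{\left(a \right)} = \frac{-39 + a}{2 a}$
$R{\left(D,v \right)} = -6 + \frac{D \left(5 + v\right)}{9}$ ($R{\left(D,v \right)} = -6 + \frac{\left(v + 5\right) D}{9} = -6 + \frac{\left(5 + v\right) D}{9} = -6 + \frac{D \left(5 + v\right)}{9}$)
$R{\left(6,0 \right)} c{\left(y{\left(4,-6 \right)} \right)} = \left(-6 + \frac{5}{9} \cdot 6 + \frac{1}{9} \cdot 6 \cdot 0\right) \frac{-39 + 4}{2 \cdot 4} = \left(-6 + \frac{10}{3} + 0\right) \frac{1}{2} \cdot \frac{1}{4} \left(-35\right) = \left(- \frac{8}{3}\right) \left(- \frac{35}{8}\right) = \frac{35}{3}$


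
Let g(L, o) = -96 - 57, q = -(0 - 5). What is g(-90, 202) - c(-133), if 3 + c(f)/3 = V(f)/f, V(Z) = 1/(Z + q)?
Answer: -2451459/17024 ≈ -144.00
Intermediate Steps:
q = 5 (q = -1*(-5) = 5)
g(L, o) = -153
V(Z) = 1/(5 + Z) (V(Z) = 1/(Z + 5) = 1/(5 + Z))
c(f) = -9 + 3/(f*(5 + f)) (c(f) = -9 + 3*(1/((5 + f)*f)) = -9 + 3*(1/(f*(5 + f))) = -9 + 3/(f*(5 + f)))
g(-90, 202) - c(-133) = -153 - (-9 + 3/(-133*(5 - 133))) = -153 - (-9 + 3*(-1/133)/(-128)) = -153 - (-9 + 3*(-1/133)*(-1/128)) = -153 - (-9 + 3/17024) = -153 - 1*(-153213/17024) = -153 + 153213/17024 = -2451459/17024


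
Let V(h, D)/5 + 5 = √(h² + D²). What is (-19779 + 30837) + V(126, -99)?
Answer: 11033 + 45*√317 ≈ 11834.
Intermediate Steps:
V(h, D) = -25 + 5*√(D² + h²) (V(h, D) = -25 + 5*√(h² + D²) = -25 + 5*√(D² + h²))
(-19779 + 30837) + V(126, -99) = (-19779 + 30837) + (-25 + 5*√((-99)² + 126²)) = 11058 + (-25 + 5*√(9801 + 15876)) = 11058 + (-25 + 5*√25677) = 11058 + (-25 + 5*(9*√317)) = 11058 + (-25 + 45*√317) = 11033 + 45*√317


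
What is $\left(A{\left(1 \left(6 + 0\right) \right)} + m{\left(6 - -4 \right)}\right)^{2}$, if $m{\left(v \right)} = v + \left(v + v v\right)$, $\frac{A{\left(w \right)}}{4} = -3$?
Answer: $11664$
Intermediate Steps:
$A{\left(w \right)} = -12$ ($A{\left(w \right)} = 4 \left(-3\right) = -12$)
$m{\left(v \right)} = v^{2} + 2 v$ ($m{\left(v \right)} = v + \left(v + v^{2}\right) = v^{2} + 2 v$)
$\left(A{\left(1 \left(6 + 0\right) \right)} + m{\left(6 - -4 \right)}\right)^{2} = \left(-12 + \left(6 - -4\right) \left(2 + \left(6 - -4\right)\right)\right)^{2} = \left(-12 + \left(6 + 4\right) \left(2 + \left(6 + 4\right)\right)\right)^{2} = \left(-12 + 10 \left(2 + 10\right)\right)^{2} = \left(-12 + 10 \cdot 12\right)^{2} = \left(-12 + 120\right)^{2} = 108^{2} = 11664$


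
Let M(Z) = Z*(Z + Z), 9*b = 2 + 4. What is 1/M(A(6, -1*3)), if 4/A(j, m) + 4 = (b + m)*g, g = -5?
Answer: 529/288 ≈ 1.8368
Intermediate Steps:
b = ⅔ (b = (2 + 4)/9 = (⅑)*6 = ⅔ ≈ 0.66667)
A(j, m) = 4/(-22/3 - 5*m) (A(j, m) = 4/(-4 + (⅔ + m)*(-5)) = 4/(-4 + (-10/3 - 5*m)) = 4/(-22/3 - 5*m))
M(Z) = 2*Z² (M(Z) = Z*(2*Z) = 2*Z²)
1/M(A(6, -1*3)) = 1/(2*(-12/(22 + 15*(-1*3)))²) = 1/(2*(-12/(22 + 15*(-3)))²) = 1/(2*(-12/(22 - 45))²) = 1/(2*(-12/(-23))²) = 1/(2*(-12*(-1/23))²) = 1/(2*(12/23)²) = 1/(2*(144/529)) = 1/(288/529) = 529/288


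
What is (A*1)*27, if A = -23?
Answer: -621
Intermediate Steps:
(A*1)*27 = -23*1*27 = -23*27 = -621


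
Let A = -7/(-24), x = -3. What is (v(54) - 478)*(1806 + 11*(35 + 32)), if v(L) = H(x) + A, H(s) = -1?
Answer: -29216527/24 ≈ -1.2174e+6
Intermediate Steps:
A = 7/24 (A = -7*(-1/24) = 7/24 ≈ 0.29167)
v(L) = -17/24 (v(L) = -1 + 7/24 = -17/24)
(v(54) - 478)*(1806 + 11*(35 + 32)) = (-17/24 - 478)*(1806 + 11*(35 + 32)) = -11489*(1806 + 11*67)/24 = -11489*(1806 + 737)/24 = -11489/24*2543 = -29216527/24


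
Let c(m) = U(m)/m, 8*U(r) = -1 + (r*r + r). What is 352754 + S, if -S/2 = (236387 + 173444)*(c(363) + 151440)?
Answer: -180289837663613/1452 ≈ -1.2417e+11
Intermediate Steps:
U(r) = -1/8 + r/8 + r**2/8 (U(r) = (-1 + (r*r + r))/8 = (-1 + (r**2 + r))/8 = (-1 + (r + r**2))/8 = (-1 + r + r**2)/8 = -1/8 + r/8 + r**2/8)
c(m) = (-1/8 + m/8 + m**2/8)/m
S = -180290349862421/1452 (S = -2*(236387 + 173444)*((1/8)*(-1 + 363 + 363**2)/363 + 151440) = -819662*((1/8)*(1/363)*(-1 + 363 + 131769) + 151440) = -819662*((1/8)*(1/363)*132131 + 151440) = -819662*(132131/2904 + 151440) = -819662*439913891/2904 = -2*180290349862421/2904 = -180290349862421/1452 ≈ -1.2417e+11)
352754 + S = 352754 - 180290349862421/1452 = -180289837663613/1452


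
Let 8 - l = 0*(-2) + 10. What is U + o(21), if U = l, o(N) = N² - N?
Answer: 418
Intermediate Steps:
l = -2 (l = 8 - (0*(-2) + 10) = 8 - (0 + 10) = 8 - 1*10 = 8 - 10 = -2)
U = -2
U + o(21) = -2 + 21*(-1 + 21) = -2 + 21*20 = -2 + 420 = 418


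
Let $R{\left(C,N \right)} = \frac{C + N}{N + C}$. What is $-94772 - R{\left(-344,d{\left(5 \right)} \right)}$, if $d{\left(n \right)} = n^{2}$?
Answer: $-94773$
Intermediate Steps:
$R{\left(C,N \right)} = 1$ ($R{\left(C,N \right)} = \frac{C + N}{C + N} = 1$)
$-94772 - R{\left(-344,d{\left(5 \right)} \right)} = -94772 - 1 = -94773$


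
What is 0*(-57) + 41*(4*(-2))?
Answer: -328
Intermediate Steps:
0*(-57) + 41*(4*(-2)) = 0 + 41*(-8) = 0 - 328 = -328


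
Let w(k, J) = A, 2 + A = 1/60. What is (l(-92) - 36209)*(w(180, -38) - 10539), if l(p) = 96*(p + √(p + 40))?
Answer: 28486585819/60 - 10119344*I*√13/5 ≈ 4.7478e+8 - 7.2972e+6*I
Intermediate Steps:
A = -119/60 (A = -2 + 1/60 = -119/60 ≈ -1.9833)
w(k, J) = -119/60
l(p) = 96*p + 96*√(40 + p) (l(p) = 96*(p + √(40 + p)) = 96*p + 96*√(40 + p))
(l(-92) - 36209)*(w(180, -38) - 10539) = ((96*(-92) + 96*√(40 - 92)) - 36209)*(-119/60 - 10539) = ((-8832 + 96*√(-52)) - 36209)*(-632459/60) = ((-8832 + 96*(2*I*√13)) - 36209)*(-632459/60) = ((-8832 + 192*I*√13) - 36209)*(-632459/60) = (-45041 + 192*I*√13)*(-632459/60) = 28486585819/60 - 10119344*I*√13/5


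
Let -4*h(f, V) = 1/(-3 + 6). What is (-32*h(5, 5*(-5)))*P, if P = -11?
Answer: -88/3 ≈ -29.333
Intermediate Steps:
h(f, V) = -1/12 (h(f, V) = -1/(4*(-3 + 6)) = -¼/3 = -¼*⅓ = -1/12)
(-32*h(5, 5*(-5)))*P = -32*(-1/12)*(-11) = (8/3)*(-11) = -88/3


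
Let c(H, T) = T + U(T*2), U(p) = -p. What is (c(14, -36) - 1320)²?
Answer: 1648656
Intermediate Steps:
c(H, T) = -T (c(H, T) = T - T*2 = T - 2*T = -T)
(c(14, -36) - 1320)² = (-1*(-36) - 1320)² = (36 - 1320)² = (-1284)² = 1648656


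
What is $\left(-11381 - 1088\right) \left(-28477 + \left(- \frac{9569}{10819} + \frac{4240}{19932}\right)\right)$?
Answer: $\frac{19143181303378604}{53911077} \approx 3.5509 \cdot 10^{8}$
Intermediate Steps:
$\left(-11381 - 1088\right) \left(-28477 + \left(- \frac{9569}{10819} + \frac{4240}{19932}\right)\right) = - 12469 \left(-28477 + \left(\left(-9569\right) \frac{1}{10819} + 4240 \cdot \frac{1}{19932}\right)\right) = - 12469 \left(-28477 + \left(- \frac{9569}{10819} + \frac{1060}{4983}\right)\right) = - 12469 \left(-28477 - \frac{36214187}{53911077}\right) = \left(-12469\right) \left(- \frac{1535261953916}{53911077}\right) = \frac{19143181303378604}{53911077}$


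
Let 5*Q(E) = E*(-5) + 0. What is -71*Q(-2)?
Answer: -142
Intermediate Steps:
Q(E) = -E (Q(E) = (E*(-5) + 0)/5 = (-5*E + 0)/5 = (-5*E)/5 = -E)
-71*Q(-2) = -(-71)*(-2) = -71*2 = -142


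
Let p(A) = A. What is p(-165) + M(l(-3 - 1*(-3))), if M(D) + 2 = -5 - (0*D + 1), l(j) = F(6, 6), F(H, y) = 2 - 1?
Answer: -173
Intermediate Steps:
F(H, y) = 1
l(j) = 1
M(D) = -8 (M(D) = -2 + (-5 - (0*D + 1)) = -2 + (-5 - (0 + 1)) = -2 + (-5 - 1*1) = -2 + (-5 - 1) = -2 - 6 = -8)
p(-165) + M(l(-3 - 1*(-3))) = -165 - 8 = -173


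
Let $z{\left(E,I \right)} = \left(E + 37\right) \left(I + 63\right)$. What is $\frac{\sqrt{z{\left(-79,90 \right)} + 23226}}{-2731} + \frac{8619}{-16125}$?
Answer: $- \frac{2873}{5375} - \frac{20 \sqrt{42}}{2731} \approx -0.58197$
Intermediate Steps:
$z{\left(E,I \right)} = \left(37 + E\right) \left(63 + I\right)$
$\frac{\sqrt{z{\left(-79,90 \right)} + 23226}}{-2731} + \frac{8619}{-16125} = \frac{\sqrt{\left(2331 + 37 \cdot 90 + 63 \left(-79\right) - 7110\right) + 23226}}{-2731} + \frac{8619}{-16125} = \sqrt{\left(2331 + 3330 - 4977 - 7110\right) + 23226} \left(- \frac{1}{2731}\right) + 8619 \left(- \frac{1}{16125}\right) = \sqrt{-6426 + 23226} \left(- \frac{1}{2731}\right) - \frac{2873}{5375} = \sqrt{16800} \left(- \frac{1}{2731}\right) - \frac{2873}{5375} = 20 \sqrt{42} \left(- \frac{1}{2731}\right) - \frac{2873}{5375} = - \frac{20 \sqrt{42}}{2731} - \frac{2873}{5375} = - \frac{2873}{5375} - \frac{20 \sqrt{42}}{2731}$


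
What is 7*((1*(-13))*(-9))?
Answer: 819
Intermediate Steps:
7*((1*(-13))*(-9)) = 7*(-13*(-9)) = 7*117 = 819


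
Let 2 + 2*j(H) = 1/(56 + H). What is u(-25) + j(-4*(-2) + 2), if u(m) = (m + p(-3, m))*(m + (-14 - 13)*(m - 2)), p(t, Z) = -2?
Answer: -2509187/132 ≈ -19009.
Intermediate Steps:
j(H) = -1 + 1/(2*(56 + H))
u(m) = (-2 + m)*(54 - 26*m) (u(m) = (m - 2)*(m + (-14 - 13)*(m - 2)) = (-2 + m)*(m - 27*(-2 + m)) = (-2 + m)*(m + (54 - 27*m)) = (-2 + m)*(54 - 26*m))
u(-25) + j(-4*(-2) + 2) = (-108 - 26*(-25)² + 106*(-25)) + (-111/2 - (-4*(-2) + 2))/(56 + (-4*(-2) + 2)) = (-108 - 26*625 - 2650) + (-111/2 - (8 + 2))/(56 + (8 + 2)) = (-108 - 16250 - 2650) + (-111/2 - 1*10)/(56 + 10) = -19008 + (-111/2 - 10)/66 = -19008 + (1/66)*(-131/2) = -19008 - 131/132 = -2509187/132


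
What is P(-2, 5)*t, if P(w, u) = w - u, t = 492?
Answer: -3444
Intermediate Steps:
P(-2, 5)*t = (-2 - 1*5)*492 = (-2 - 5)*492 = -7*492 = -3444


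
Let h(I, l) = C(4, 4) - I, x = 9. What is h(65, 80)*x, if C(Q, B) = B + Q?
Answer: -513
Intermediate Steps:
h(I, l) = 8 - I (h(I, l) = (4 + 4) - I = 8 - I)
h(65, 80)*x = (8 - 1*65)*9 = (8 - 65)*9 = -57*9 = -513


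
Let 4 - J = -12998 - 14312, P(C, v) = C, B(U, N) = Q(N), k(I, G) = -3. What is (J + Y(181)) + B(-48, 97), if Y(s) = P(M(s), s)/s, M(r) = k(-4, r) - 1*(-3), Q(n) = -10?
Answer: 27304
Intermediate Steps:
M(r) = 0 (M(r) = -3 - 1*(-3) = -3 + 3 = 0)
B(U, N) = -10
J = 27314 (J = 4 - (-12998 - 14312) = 4 - 1*(-27310) = 4 + 27310 = 27314)
Y(s) = 0 (Y(s) = 0/s = 0)
(J + Y(181)) + B(-48, 97) = (27314 + 0) - 10 = 27314 - 10 = 27304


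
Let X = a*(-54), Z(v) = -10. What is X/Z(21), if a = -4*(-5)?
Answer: 108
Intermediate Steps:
a = 20
X = -1080 (X = 20*(-54) = -1080)
X/Z(21) = -1080/(-10) = -1080*(-⅒) = 108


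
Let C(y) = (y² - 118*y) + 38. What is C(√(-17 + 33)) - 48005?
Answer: -48423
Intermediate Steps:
C(y) = 38 + y² - 118*y
C(√(-17 + 33)) - 48005 = (38 + (√(-17 + 33))² - 118*√(-17 + 33)) - 48005 = (38 + (√16)² - 118*√16) - 48005 = (38 + 4² - 118*4) - 48005 = (38 + 16 - 472) - 48005 = -418 - 48005 = -48423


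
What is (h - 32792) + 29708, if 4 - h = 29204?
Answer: -32284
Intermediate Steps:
h = -29200 (h = 4 - 1*29204 = 4 - 29204 = -29200)
(h - 32792) + 29708 = (-29200 - 32792) + 29708 = -61992 + 29708 = -32284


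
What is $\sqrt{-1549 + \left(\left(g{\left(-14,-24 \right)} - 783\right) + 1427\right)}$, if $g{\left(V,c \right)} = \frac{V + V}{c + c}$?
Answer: $\frac{i \sqrt{32559}}{6} \approx 30.074 i$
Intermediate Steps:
$g{\left(V,c \right)} = \frac{V}{c}$ ($g{\left(V,c \right)} = \frac{2 V}{2 c} = 2 V \frac{1}{2 c} = \frac{V}{c}$)
$\sqrt{-1549 + \left(\left(g{\left(-14,-24 \right)} - 783\right) + 1427\right)} = \sqrt{-1549 + \left(\left(- \frac{14}{-24} - 783\right) + 1427\right)} = \sqrt{-1549 + \left(\left(\left(-14\right) \left(- \frac{1}{24}\right) - 783\right) + 1427\right)} = \sqrt{-1549 + \left(\left(\frac{7}{12} - 783\right) + 1427\right)} = \sqrt{-1549 + \left(- \frac{9389}{12} + 1427\right)} = \sqrt{-1549 + \frac{7735}{12}} = \sqrt{- \frac{10853}{12}} = \frac{i \sqrt{32559}}{6}$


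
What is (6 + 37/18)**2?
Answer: 21025/324 ≈ 64.892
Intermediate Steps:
(6 + 37/18)**2 = (145/18)**2 = 21025/324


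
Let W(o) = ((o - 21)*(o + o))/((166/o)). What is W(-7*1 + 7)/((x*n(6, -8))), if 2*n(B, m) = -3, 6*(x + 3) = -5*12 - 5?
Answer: 0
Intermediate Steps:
x = -83/6 (x = -3 + (-5*12 - 5)/6 = -3 + (-60 - 5)/6 = -3 + (1/6)*(-65) = -3 - 65/6 = -83/6 ≈ -13.833)
n(B, m) = -3/2 (n(B, m) = (1/2)*(-3) = -3/2)
W(o) = o**2*(-21 + o)/83 (W(o) = ((-21 + o)*(2*o))*(o/166) = (2*o*(-21 + o))*(o/166) = o**2*(-21 + o)/83)
W(-7*1 + 7)/((x*n(6, -8))) = ((-7*1 + 7)**2*(-21 + (-7*1 + 7))/83)/((-83/6*(-3/2))) = ((-7 + 7)**2*(-21 + (-7 + 7))/83)/(83/4) = ((1/83)*0**2*(-21 + 0))*(4/83) = ((1/83)*0*(-21))*(4/83) = 0*(4/83) = 0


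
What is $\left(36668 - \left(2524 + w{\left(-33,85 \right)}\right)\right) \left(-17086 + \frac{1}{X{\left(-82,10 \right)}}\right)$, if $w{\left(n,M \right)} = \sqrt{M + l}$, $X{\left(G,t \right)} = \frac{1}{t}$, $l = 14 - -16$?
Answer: $-583042944 + 17076 \sqrt{115} \approx -5.8286 \cdot 10^{8}$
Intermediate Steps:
$l = 30$ ($l = 14 + 16 = 30$)
$w{\left(n,M \right)} = \sqrt{30 + M}$ ($w{\left(n,M \right)} = \sqrt{M + 30} = \sqrt{30 + M}$)
$\left(36668 - \left(2524 + w{\left(-33,85 \right)}\right)\right) \left(-17086 + \frac{1}{X{\left(-82,10 \right)}}\right) = \left(36668 - \left(2524 + \sqrt{30 + 85}\right)\right) \left(-17086 + \frac{1}{\frac{1}{10}}\right) = \left(36668 - \left(2524 + \sqrt{115}\right)\right) \left(-17086 + \frac{1}{\frac{1}{10}}\right) = \left(34144 - \sqrt{115}\right) \left(-17086 + 10\right) = \left(34144 - \sqrt{115}\right) \left(-17076\right) = -583042944 + 17076 \sqrt{115}$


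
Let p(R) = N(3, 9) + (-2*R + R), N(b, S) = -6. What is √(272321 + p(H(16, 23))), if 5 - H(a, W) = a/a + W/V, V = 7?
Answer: 30*√14826/7 ≈ 521.84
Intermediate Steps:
H(a, W) = 4 - W/7 (H(a, W) = 5 - (a/a + W/7) = 5 - (1 + W*(⅐)) = 5 - (1 + W/7) = 5 + (-1 - W/7) = 4 - W/7)
p(R) = -6 - R (p(R) = -6 + (-2*R + R) = -6 - R)
√(272321 + p(H(16, 23))) = √(272321 + (-6 - (4 - ⅐*23))) = √(272321 + (-6 - (4 - 23/7))) = √(272321 + (-6 - 1*5/7)) = √(272321 + (-6 - 5/7)) = √(272321 - 47/7) = √(1906200/7) = 30*√14826/7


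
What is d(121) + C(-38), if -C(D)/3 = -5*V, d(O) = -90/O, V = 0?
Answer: -90/121 ≈ -0.74380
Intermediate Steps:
C(D) = 0 (C(D) = -(-15)*0 = -3*0 = 0)
d(121) + C(-38) = -90/121 + 0 = -90/121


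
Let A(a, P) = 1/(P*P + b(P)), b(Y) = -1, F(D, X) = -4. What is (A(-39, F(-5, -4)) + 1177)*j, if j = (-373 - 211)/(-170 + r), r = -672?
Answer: 5155552/6315 ≈ 816.40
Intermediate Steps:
j = 292/421 (j = (-373 - 211)/(-170 - 672) = -584/(-842) = -584*(-1/842) = 292/421 ≈ 0.69359)
A(a, P) = 1/(-1 + P²) (A(a, P) = 1/(P*P - 1) = 1/(P² - 1) = 1/(-1 + P²))
(A(-39, F(-5, -4)) + 1177)*j = (1/(-1 + (-4)²) + 1177)*(292/421) = (1/(-1 + 16) + 1177)*(292/421) = (1/15 + 1177)*(292/421) = (17656/15)*(292/421) = 5155552/6315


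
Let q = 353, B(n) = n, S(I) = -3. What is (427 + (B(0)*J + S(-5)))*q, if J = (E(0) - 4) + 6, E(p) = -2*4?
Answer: 149672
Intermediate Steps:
E(p) = -8
J = -6 (J = (-8 - 4) + 6 = -12 + 6 = -6)
(427 + (B(0)*J + S(-5)))*q = (427 + (0*(-6) - 3))*353 = (427 + (0 - 3))*353 = (427 - 3)*353 = 424*353 = 149672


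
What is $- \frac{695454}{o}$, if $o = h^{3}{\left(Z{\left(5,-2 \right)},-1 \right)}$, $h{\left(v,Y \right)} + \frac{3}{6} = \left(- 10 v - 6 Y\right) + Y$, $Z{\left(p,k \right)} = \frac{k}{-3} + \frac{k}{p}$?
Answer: $- \frac{150218064}{1331} \approx -1.1286 \cdot 10^{5}$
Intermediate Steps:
$Z{\left(p,k \right)} = - \frac{k}{3} + \frac{k}{p}$ ($Z{\left(p,k \right)} = k \left(- \frac{1}{3}\right) + \frac{k}{p} = - \frac{k}{3} + \frac{k}{p}$)
$h{\left(v,Y \right)} = - \frac{1}{2} - 10 v - 5 Y$ ($h{\left(v,Y \right)} = - \frac{1}{2} - \left(5 Y + 10 v\right) = - \frac{1}{2} - 10 v - 5 Y$)
$o = \frac{1331}{216}$ ($o = \left(- \frac{1}{2} - 10 \left(\left(- \frac{1}{3}\right) \left(-2\right) - \frac{2}{5}\right) - -5\right)^{3} = \left(- \frac{1}{2} - 10 \left(\frac{2}{3} - \frac{2}{5}\right) + 5\right)^{3} = \left(- \frac{1}{2} - \frac{8}{3} + 5\right)^{3} = \left(\frac{11}{6}\right)^{3} = \frac{1331}{216} \approx 6.162$)
$- \frac{695454}{o} = - \frac{695454}{\frac{1331}{216}} = \left(-695454\right) \frac{216}{1331} = - \frac{150218064}{1331}$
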